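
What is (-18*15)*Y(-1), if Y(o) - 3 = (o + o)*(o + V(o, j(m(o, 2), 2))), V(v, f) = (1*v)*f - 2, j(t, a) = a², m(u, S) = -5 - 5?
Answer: -4590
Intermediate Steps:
m(u, S) = -10
V(v, f) = -2 + f*v (V(v, f) = v*f - 2 = f*v - 2 = -2 + f*v)
Y(o) = 3 + 2*o*(-2 + 5*o) (Y(o) = 3 + (o + o)*(o + (-2 + 2²*o)) = 3 + (2*o)*(o + (-2 + 4*o)) = 3 + (2*o)*(-2 + 5*o) = 3 + 2*o*(-2 + 5*o))
(-18*15)*Y(-1) = (-18*15)*(3 - 4*(-1) + 10*(-1)²) = -270*(3 + 4 + 10*1) = -270*(3 + 4 + 10) = -270*17 = -4590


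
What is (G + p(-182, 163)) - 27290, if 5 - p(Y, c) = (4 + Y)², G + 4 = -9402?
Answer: -68375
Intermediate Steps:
G = -9406 (G = -4 - 9402 = -9406)
p(Y, c) = 5 - (4 + Y)²
(G + p(-182, 163)) - 27290 = (-9406 + (5 - (4 - 182)²)) - 27290 = (-9406 + (5 - 1*(-178)²)) - 27290 = (-9406 + (5 - 1*31684)) - 27290 = (-9406 + (5 - 31684)) - 27290 = (-9406 - 31679) - 27290 = -41085 - 27290 = -68375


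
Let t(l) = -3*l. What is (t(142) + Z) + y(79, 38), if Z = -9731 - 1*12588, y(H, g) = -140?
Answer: -22885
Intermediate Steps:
Z = -22319 (Z = -9731 - 12588 = -22319)
(t(142) + Z) + y(79, 38) = (-3*142 - 22319) - 140 = (-426 - 22319) - 140 = -22745 - 140 = -22885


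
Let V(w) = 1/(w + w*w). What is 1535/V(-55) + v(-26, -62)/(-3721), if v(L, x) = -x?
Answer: 16963852888/3721 ≈ 4.5590e+6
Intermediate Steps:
V(w) = 1/(w + w²)
1535/V(-55) + v(-26, -62)/(-3721) = 1535/((1/((-55)*(1 - 55)))) - 1*(-62)/(-3721) = 1535/((-1/55/(-54))) + 62*(-1/3721) = 1535/((-1/55*(-1/54))) - 62/3721 = 1535/(1/2970) - 62/3721 = 1535*2970 - 62/3721 = 4558950 - 62/3721 = 16963852888/3721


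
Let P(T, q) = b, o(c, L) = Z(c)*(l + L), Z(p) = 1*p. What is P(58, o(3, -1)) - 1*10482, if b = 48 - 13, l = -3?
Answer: -10447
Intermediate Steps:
Z(p) = p
o(c, L) = c*(-3 + L)
b = 35
P(T, q) = 35
P(58, o(3, -1)) - 1*10482 = 35 - 1*10482 = 35 - 10482 = -10447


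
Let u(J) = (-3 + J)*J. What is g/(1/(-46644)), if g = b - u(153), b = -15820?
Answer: 1808387880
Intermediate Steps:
u(J) = J*(-3 + J)
g = -38770 (g = -15820 - 153*(-3 + 153) = -15820 - 153*150 = -15820 - 1*22950 = -15820 - 22950 = -38770)
g/(1/(-46644)) = -38770/(1/(-46644)) = -38770/(-1/46644) = -38770*(-46644) = 1808387880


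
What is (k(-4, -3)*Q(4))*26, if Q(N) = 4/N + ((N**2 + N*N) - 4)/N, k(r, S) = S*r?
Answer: 2496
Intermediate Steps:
Q(N) = 4/N + (-4 + 2*N**2)/N (Q(N) = 4/N + ((N**2 + N**2) - 4)/N = 4/N + (2*N**2 - 4)/N = 4/N + (-4 + 2*N**2)/N)
(k(-4, -3)*Q(4))*26 = ((-3*(-4))*(2*4))*26 = (12*8)*26 = 96*26 = 2496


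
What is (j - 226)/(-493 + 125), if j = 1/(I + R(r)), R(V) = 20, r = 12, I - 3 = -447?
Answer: 95825/156032 ≈ 0.61414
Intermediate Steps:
I = -444 (I = 3 - 447 = -444)
j = -1/424 (j = 1/(-444 + 20) = 1/(-424) = -1/424 ≈ -0.0023585)
(j - 226)/(-493 + 125) = (-1/424 - 226)/(-493 + 125) = -95825/424/(-368) = -95825/424*(-1/368) = 95825/156032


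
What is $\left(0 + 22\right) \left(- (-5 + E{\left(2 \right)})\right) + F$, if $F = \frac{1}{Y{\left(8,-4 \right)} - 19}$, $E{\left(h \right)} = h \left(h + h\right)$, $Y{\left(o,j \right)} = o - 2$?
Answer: $- \frac{859}{13} \approx -66.077$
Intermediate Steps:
$Y{\left(o,j \right)} = -2 + o$ ($Y{\left(o,j \right)} = o - 2 = -2 + o$)
$E{\left(h \right)} = 2 h^{2}$ ($E{\left(h \right)} = h 2 h = 2 h^{2}$)
$F = - \frac{1}{13}$ ($F = \frac{1}{\left(-2 + 8\right) - 19} = \frac{1}{6 - 19} = \frac{1}{-13} = - \frac{1}{13} \approx -0.076923$)
$\left(0 + 22\right) \left(- (-5 + E{\left(2 \right)})\right) + F = \left(0 + 22\right) \left(- (-5 + 2 \cdot 2^{2})\right) - \frac{1}{13} = 22 \left(- (-5 + 2 \cdot 4)\right) - \frac{1}{13} = 22 \left(- (-5 + 8)\right) - \frac{1}{13} = 22 \left(\left(-1\right) 3\right) - \frac{1}{13} = 22 \left(-3\right) - \frac{1}{13} = -66 - \frac{1}{13} = - \frac{859}{13}$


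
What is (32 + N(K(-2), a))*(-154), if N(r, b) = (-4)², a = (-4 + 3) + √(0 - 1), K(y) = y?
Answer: -7392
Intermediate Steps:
a = -1 + I (a = -1 + √(-1) = -1 + I ≈ -1.0 + 1.0*I)
N(r, b) = 16
(32 + N(K(-2), a))*(-154) = (32 + 16)*(-154) = 48*(-154) = -7392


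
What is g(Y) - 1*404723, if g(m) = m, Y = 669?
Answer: -404054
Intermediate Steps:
g(Y) - 1*404723 = 669 - 1*404723 = 669 - 404723 = -404054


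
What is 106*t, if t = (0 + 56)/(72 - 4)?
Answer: 1484/17 ≈ 87.294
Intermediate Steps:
t = 14/17 (t = 56/68 = 56*(1/68) = 14/17 ≈ 0.82353)
106*t = 106*(14/17) = 1484/17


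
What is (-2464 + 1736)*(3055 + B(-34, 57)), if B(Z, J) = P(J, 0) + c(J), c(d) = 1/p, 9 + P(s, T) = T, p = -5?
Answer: -11086712/5 ≈ -2.2173e+6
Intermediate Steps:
P(s, T) = -9 + T
c(d) = -1/5 (c(d) = 1/(-5) = -1/5)
B(Z, J) = -46/5 (B(Z, J) = (-9 + 0) - 1/5 = -9 - 1/5 = -46/5)
(-2464 + 1736)*(3055 + B(-34, 57)) = (-2464 + 1736)*(3055 - 46/5) = -728*15229/5 = -11086712/5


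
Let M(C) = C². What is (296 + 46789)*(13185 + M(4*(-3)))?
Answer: 627595965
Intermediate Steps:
(296 + 46789)*(13185 + M(4*(-3))) = (296 + 46789)*(13185 + (4*(-3))²) = 47085*(13185 + (-12)²) = 47085*(13185 + 144) = 47085*13329 = 627595965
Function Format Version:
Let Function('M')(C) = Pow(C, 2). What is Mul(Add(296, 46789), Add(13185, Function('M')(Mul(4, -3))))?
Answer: 627595965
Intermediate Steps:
Mul(Add(296, 46789), Add(13185, Function('M')(Mul(4, -3)))) = Mul(Add(296, 46789), Add(13185, Pow(Mul(4, -3), 2))) = Mul(47085, Add(13185, Pow(-12, 2))) = Mul(47085, Add(13185, 144)) = Mul(47085, 13329) = 627595965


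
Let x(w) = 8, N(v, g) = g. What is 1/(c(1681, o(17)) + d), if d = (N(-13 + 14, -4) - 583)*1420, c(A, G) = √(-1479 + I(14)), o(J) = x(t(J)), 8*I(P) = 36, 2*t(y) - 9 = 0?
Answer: -1667080/1389577866149 - I*√5898/1389577866149 ≈ -1.1997e-6 - 5.5267e-11*I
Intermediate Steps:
t(y) = 9/2 (t(y) = 9/2 + (½)*0 = 9/2 + 0 = 9/2)
I(P) = 9/2 (I(P) = (⅛)*36 = 9/2)
o(J) = 8
c(A, G) = I*√5898/2 (c(A, G) = √(-1479 + 9/2) = √(-2949/2) = I*√5898/2)
d = -833540 (d = (-4 - 583)*1420 = -587*1420 = -833540)
1/(c(1681, o(17)) + d) = 1/(I*√5898/2 - 833540) = 1/(-833540 + I*√5898/2)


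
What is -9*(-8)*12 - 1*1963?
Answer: -1099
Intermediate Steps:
-9*(-8)*12 - 1*1963 = 72*12 - 1963 = 864 - 1963 = -1099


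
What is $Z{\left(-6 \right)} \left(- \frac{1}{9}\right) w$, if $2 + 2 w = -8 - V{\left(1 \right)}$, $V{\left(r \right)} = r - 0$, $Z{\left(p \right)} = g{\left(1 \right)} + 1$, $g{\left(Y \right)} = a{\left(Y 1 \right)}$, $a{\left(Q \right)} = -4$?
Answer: $- \frac{11}{6} \approx -1.8333$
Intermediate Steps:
$g{\left(Y \right)} = -4$
$Z{\left(p \right)} = -3$ ($Z{\left(p \right)} = -4 + 1 = -3$)
$V{\left(r \right)} = r$ ($V{\left(r \right)} = r + 0 = r$)
$w = - \frac{11}{2}$ ($w = -1 + \frac{-8 - 1}{2} = -1 + \frac{1}{2} \left(-9\right) = -1 - \frac{9}{2} = - \frac{11}{2} \approx -5.5$)
$Z{\left(-6 \right)} \left(- \frac{1}{9}\right) w = - 3 \left(- \frac{1}{9}\right) \left(- \frac{11}{2}\right) = - 3 \left(\left(-1\right) \frac{1}{9}\right) \left(- \frac{11}{2}\right) = \left(-3\right) \left(- \frac{1}{9}\right) \left(- \frac{11}{2}\right) = \frac{1}{3} \left(- \frac{11}{2}\right) = - \frac{11}{6}$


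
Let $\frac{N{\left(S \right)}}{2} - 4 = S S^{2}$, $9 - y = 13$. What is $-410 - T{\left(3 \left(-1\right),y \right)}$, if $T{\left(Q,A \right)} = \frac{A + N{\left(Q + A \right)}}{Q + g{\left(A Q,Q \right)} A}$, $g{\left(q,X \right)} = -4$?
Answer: $- \frac{4648}{13} \approx -357.54$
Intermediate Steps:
$y = -4$ ($y = 9 - 13 = -4$)
$N{\left(S \right)} = 8 + 2 S^{3}$ ($N{\left(S \right)} = 8 + 2 S S^{2} = 8 + 2 S^{3}$)
$T{\left(Q,A \right)} = \frac{8 + A + 2 \left(A + Q\right)^{3}}{Q - 4 A}$ ($T{\left(Q,A \right)} = \frac{A + \left(8 + 2 \left(Q + A\right)^{3}\right)}{Q - 4 A} = \frac{A + \left(8 + 2 \left(A + Q\right)^{3}\right)}{Q - 4 A} = \frac{8 + A + 2 \left(A + Q\right)^{3}}{Q - 4 A}$)
$-410 - T{\left(3 \left(-1\right),y \right)} = -410 - \frac{8 - 4 + 2 \left(-4 + 3 \left(-1\right)\right)^{3}}{3 \left(-1\right) - -16} = -410 - \frac{8 - 4 + 2 \left(-4 - 3\right)^{3}}{-3 + 16} = -410 - \frac{8 - 4 + 2 \left(-7\right)^{3}}{13} = -410 - \frac{8 - 4 + 2 \left(-343\right)}{13} = -410 - \frac{8 - 4 - 686}{13} = -410 - \frac{1}{13} \left(-682\right) = -410 - - \frac{682}{13} = -410 + \frac{682}{13} = - \frac{4648}{13}$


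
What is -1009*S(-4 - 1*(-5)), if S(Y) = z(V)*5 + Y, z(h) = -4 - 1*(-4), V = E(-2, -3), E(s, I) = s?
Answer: -1009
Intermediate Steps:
V = -2
z(h) = 0 (z(h) = -4 + 4 = 0)
S(Y) = Y (S(Y) = 0*5 + Y = 0 + Y = Y)
-1009*S(-4 - 1*(-5)) = -1009*(-4 - 1*(-5)) = -1009*(-4 + 5) = -1009*1 = -1009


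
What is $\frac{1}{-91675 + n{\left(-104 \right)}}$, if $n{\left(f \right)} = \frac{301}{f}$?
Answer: $- \frac{104}{9534501} \approx -1.0908 \cdot 10^{-5}$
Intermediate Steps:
$\frac{1}{-91675 + n{\left(-104 \right)}} = \frac{1}{-91675 + \frac{301}{-104}} = \frac{1}{-91675 + 301 \left(- \frac{1}{104}\right)} = \frac{1}{-91675 - \frac{301}{104}} = \frac{1}{- \frac{9534501}{104}} = - \frac{104}{9534501}$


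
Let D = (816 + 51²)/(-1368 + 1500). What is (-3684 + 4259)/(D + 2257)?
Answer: 25300/100447 ≈ 0.25187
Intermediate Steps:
D = 1139/44 (D = (816 + 2601)/132 = 3417*(1/132) = 1139/44 ≈ 25.886)
(-3684 + 4259)/(D + 2257) = (-3684 + 4259)/(1139/44 + 2257) = 575/(100447/44) = 575*(44/100447) = 25300/100447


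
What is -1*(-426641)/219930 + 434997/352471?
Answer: 246047470121/77518947030 ≈ 3.1740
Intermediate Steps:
-1*(-426641)/219930 + 434997/352471 = 426641*(1/219930) + 434997*(1/352471) = 426641/219930 + 434997/352471 = 246047470121/77518947030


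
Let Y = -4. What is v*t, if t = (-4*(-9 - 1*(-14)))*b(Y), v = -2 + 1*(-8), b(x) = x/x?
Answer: 200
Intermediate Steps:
b(x) = 1
v = -10 (v = -2 - 8 = -10)
t = -20 (t = -4*(-9 - 1*(-14))*1 = -4*(-9 + 14)*1 = -4*5*1 = -20*1 = -20)
v*t = -10*(-20) = 200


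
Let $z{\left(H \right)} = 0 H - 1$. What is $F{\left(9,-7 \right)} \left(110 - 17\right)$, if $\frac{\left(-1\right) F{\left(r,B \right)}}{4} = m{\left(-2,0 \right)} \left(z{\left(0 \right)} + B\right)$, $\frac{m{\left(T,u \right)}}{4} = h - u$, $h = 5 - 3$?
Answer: $23808$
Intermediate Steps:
$h = 2$
$m{\left(T,u \right)} = 8 - 4 u$ ($m{\left(T,u \right)} = 4 \left(2 - u\right) = 8 - 4 u$)
$z{\left(H \right)} = -1$ ($z{\left(H \right)} = 0 - 1 = -1$)
$F{\left(r,B \right)} = 32 - 32 B$ ($F{\left(r,B \right)} = - 4 \left(8 - 0\right) \left(-1 + B\right) = - 4 \left(8 + 0\right) \left(-1 + B\right) = - 4 \cdot 8 \left(-1 + B\right) = - 4 \left(-8 + 8 B\right) = 32 - 32 B$)
$F{\left(9,-7 \right)} \left(110 - 17\right) = \left(32 - -224\right) \left(110 - 17\right) = \left(32 + 224\right) 93 = 256 \cdot 93 = 23808$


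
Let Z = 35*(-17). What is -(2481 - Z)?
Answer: -3076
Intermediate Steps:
Z = -595
-(2481 - Z) = -(2481 - 1*(-595)) = -(2481 + 595) = -1*3076 = -3076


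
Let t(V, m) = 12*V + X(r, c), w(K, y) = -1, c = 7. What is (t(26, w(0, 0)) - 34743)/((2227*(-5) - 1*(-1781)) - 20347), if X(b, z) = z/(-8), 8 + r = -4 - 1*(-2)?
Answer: 275455/237608 ≈ 1.1593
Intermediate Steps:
r = -10 (r = -8 + (-4 - 1*(-2)) = -8 + (-4 + 2) = -8 - 2 = -10)
X(b, z) = -z/8 (X(b, z) = z*(-⅛) = -z/8)
t(V, m) = -7/8 + 12*V (t(V, m) = 12*V - ⅛*7 = 12*V - 7/8 = -7/8 + 12*V)
(t(26, w(0, 0)) - 34743)/((2227*(-5) - 1*(-1781)) - 20347) = ((-7/8 + 12*26) - 34743)/((2227*(-5) - 1*(-1781)) - 20347) = ((-7/8 + 312) - 34743)/((-11135 + 1781) - 20347) = (2489/8 - 34743)/(-9354 - 20347) = -275455/8/(-29701) = -275455/8*(-1/29701) = 275455/237608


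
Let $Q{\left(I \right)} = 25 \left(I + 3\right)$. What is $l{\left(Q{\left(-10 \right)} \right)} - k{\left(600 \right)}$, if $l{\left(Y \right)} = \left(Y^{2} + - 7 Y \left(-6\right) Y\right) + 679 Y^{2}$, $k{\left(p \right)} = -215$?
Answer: $22111465$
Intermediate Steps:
$Q{\left(I \right)} = 75 + 25 I$ ($Q{\left(I \right)} = 25 \left(3 + I\right) = 75 + 25 I$)
$l{\left(Y \right)} = 722 Y^{2}$ ($l{\left(Y \right)} = \left(Y^{2} + 42 Y Y\right) + 679 Y^{2} = \left(Y^{2} + 42 Y^{2}\right) + 679 Y^{2} = 43 Y^{2} + 679 Y^{2} = 722 Y^{2}$)
$l{\left(Q{\left(-10 \right)} \right)} - k{\left(600 \right)} = 722 \left(75 + 25 \left(-10\right)\right)^{2} - -215 = 722 \left(75 - 250\right)^{2} + 215 = 722 \left(-175\right)^{2} + 215 = 722 \cdot 30625 + 215 = 22111250 + 215 = 22111465$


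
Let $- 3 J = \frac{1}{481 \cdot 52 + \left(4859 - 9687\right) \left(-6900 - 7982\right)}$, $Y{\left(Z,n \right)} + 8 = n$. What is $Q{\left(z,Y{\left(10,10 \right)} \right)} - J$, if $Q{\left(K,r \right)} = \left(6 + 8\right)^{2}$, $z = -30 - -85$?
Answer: $\frac{42262681105}{215625924} \approx 196.0$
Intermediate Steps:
$Y{\left(Z,n \right)} = -8 + n$
$z = 55$ ($z = -30 + 85 = 55$)
$Q{\left(K,r \right)} = 196$ ($Q{\left(K,r \right)} = 14^{2} = 196$)
$J = - \frac{1}{215625924}$ ($J = - \frac{1}{3 \left(481 \cdot 52 + \left(4859 - 9687\right) \left(-6900 - 7982\right)\right)} = - \frac{1}{3 \left(25012 - -71850296\right)} = - \frac{1}{3 \left(25012 + 71850296\right)} = - \frac{1}{3 \cdot 71875308} = \left(- \frac{1}{3}\right) \frac{1}{71875308} = - \frac{1}{215625924} \approx -4.6377 \cdot 10^{-9}$)
$Q{\left(z,Y{\left(10,10 \right)} \right)} - J = 196 - - \frac{1}{215625924} = 196 + \frac{1}{215625924} = \frac{42262681105}{215625924}$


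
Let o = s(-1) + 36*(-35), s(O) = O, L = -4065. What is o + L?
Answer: -5326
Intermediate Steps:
o = -1261 (o = -1 + 36*(-35) = -1 - 1260 = -1261)
o + L = -1261 - 4065 = -5326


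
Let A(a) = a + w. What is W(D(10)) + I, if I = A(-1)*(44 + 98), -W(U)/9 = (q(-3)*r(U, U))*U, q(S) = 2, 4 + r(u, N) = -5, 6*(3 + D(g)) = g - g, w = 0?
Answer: -628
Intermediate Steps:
D(g) = -3 (D(g) = -3 + (g - g)/6 = -3 + (1/6)*0 = -3 + 0 = -3)
r(u, N) = -9 (r(u, N) = -4 - 5 = -9)
A(a) = a (A(a) = a + 0 = a)
W(U) = 162*U (W(U) = -9*2*(-9)*U = -(-162)*U = 162*U)
I = -142 (I = -(44 + 98) = -1*142 = -142)
W(D(10)) + I = 162*(-3) - 142 = -486 - 142 = -628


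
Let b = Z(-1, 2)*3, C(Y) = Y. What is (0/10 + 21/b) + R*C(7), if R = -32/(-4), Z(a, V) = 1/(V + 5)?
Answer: 105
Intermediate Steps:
Z(a, V) = 1/(5 + V)
R = 8 (R = -32*(-¼) = 8)
b = 3/7 (b = 3/(5 + 2) = 3/7 ≈ 0.42857)
(0/10 + 21/b) + R*C(7) = (0/10 + 21/(3/7)) + 8*7 = (0*(⅒) + 21*(7/3)) + 56 = (0 + 49) + 56 = 49 + 56 = 105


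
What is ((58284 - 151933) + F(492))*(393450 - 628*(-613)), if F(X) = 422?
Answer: -72569201978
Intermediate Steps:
((58284 - 151933) + F(492))*(393450 - 628*(-613)) = ((58284 - 151933) + 422)*(393450 - 628*(-613)) = (-93649 + 422)*(393450 + 384964) = -93227*778414 = -72569201978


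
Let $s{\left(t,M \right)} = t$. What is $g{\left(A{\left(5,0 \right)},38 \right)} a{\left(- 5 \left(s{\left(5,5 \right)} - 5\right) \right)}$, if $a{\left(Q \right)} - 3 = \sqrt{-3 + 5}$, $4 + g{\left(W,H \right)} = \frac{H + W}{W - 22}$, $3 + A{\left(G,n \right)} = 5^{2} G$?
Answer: $- \frac{36}{5} - \frac{12 \sqrt{2}}{5} \approx -10.594$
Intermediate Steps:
$A{\left(G,n \right)} = -3 + 25 G$ ($A{\left(G,n \right)} = -3 + 5^{2} G = -3 + 25 G$)
$g{\left(W,H \right)} = -4 + \frac{H + W}{-22 + W}$ ($g{\left(W,H \right)} = -4 + \frac{H + W}{W - 22} = -4 + \frac{H + W}{-22 + W}$)
$a{\left(Q \right)} = 3 + \sqrt{2}$ ($a{\left(Q \right)} = 3 + \sqrt{-3 + 5} = 3 + \sqrt{2}$)
$g{\left(A{\left(5,0 \right)},38 \right)} a{\left(- 5 \left(s{\left(5,5 \right)} - 5\right) \right)} = \frac{88 + 38 - 3 \left(-3 + 25 \cdot 5\right)}{-22 + \left(-3 + 25 \cdot 5\right)} \left(3 + \sqrt{2}\right) = \frac{88 + 38 - 3 \left(-3 + 125\right)}{-22 + \left(-3 + 125\right)} \left(3 + \sqrt{2}\right) = \frac{88 + 38 - 366}{-22 + 122} \left(3 + \sqrt{2}\right) = \frac{88 + 38 - 366}{100} \left(3 + \sqrt{2}\right) = \frac{1}{100} \left(-240\right) \left(3 + \sqrt{2}\right) = - \frac{12 \left(3 + \sqrt{2}\right)}{5} = - \frac{36}{5} - \frac{12 \sqrt{2}}{5}$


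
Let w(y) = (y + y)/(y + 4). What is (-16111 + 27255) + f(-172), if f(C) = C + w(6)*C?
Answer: 53828/5 ≈ 10766.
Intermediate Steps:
w(y) = 2*y/(4 + y) (w(y) = (2*y)/(4 + y) = 2*y/(4 + y))
f(C) = 11*C/5 (f(C) = C + (2*6/(4 + 6))*C = C + (2*6/10)*C = C + (2*6*(⅒))*C = C + 6*C/5 = 11*C/5)
(-16111 + 27255) + f(-172) = (-16111 + 27255) + (11/5)*(-172) = 11144 - 1892/5 = 53828/5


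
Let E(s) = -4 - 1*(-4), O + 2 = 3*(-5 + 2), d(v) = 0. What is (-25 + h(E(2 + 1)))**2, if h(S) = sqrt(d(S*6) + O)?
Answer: (25 - I*sqrt(11))**2 ≈ 614.0 - 165.83*I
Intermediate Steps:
O = -11 (O = -2 + 3*(-5 + 2) = -2 + 3*(-3) = -2 - 9 = -11)
E(s) = 0 (E(s) = -4 + 4 = 0)
h(S) = I*sqrt(11) (h(S) = sqrt(0 - 11) = sqrt(-11) = I*sqrt(11))
(-25 + h(E(2 + 1)))**2 = (-25 + I*sqrt(11))**2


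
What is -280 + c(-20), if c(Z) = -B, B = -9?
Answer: -271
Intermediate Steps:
c(Z) = 9 (c(Z) = -1*(-9) = 9)
-280 + c(-20) = -280 + 9 = -271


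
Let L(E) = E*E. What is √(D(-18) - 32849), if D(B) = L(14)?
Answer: I*√32653 ≈ 180.7*I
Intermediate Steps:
L(E) = E²
D(B) = 196 (D(B) = 14² = 196)
√(D(-18) - 32849) = √(196 - 32849) = √(-32653) = I*√32653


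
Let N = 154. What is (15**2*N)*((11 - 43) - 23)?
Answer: -1905750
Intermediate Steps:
(15**2*N)*((11 - 43) - 23) = (15**2*154)*((11 - 43) - 23) = (225*154)*(-32 - 23) = 34650*(-55) = -1905750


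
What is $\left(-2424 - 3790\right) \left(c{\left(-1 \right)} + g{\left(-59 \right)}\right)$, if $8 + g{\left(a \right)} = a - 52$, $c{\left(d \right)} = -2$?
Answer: $751894$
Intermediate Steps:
$g{\left(a \right)} = -60 + a$ ($g{\left(a \right)} = -8 + \left(a - 52\right) = -8 + \left(-52 + a\right) = -60 + a$)
$\left(-2424 - 3790\right) \left(c{\left(-1 \right)} + g{\left(-59 \right)}\right) = \left(-2424 - 3790\right) \left(-2 - 119\right) = - 6214 \left(-2 - 119\right) = \left(-6214\right) \left(-121\right) = 751894$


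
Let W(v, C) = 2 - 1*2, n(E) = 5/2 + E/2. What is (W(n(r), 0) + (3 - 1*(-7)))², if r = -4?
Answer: 100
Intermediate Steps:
n(E) = 5/2 + E/2 (n(E) = 5*(½) + E*(½) = 5/2 + E/2)
W(v, C) = 0 (W(v, C) = 2 - 2 = 0)
(W(n(r), 0) + (3 - 1*(-7)))² = (0 + (3 - 1*(-7)))² = (0 + (3 + 7))² = (0 + 10)² = 10² = 100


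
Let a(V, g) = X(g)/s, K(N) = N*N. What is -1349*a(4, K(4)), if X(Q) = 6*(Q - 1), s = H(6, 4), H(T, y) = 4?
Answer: -60705/2 ≈ -30353.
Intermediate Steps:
s = 4
X(Q) = -6 + 6*Q (X(Q) = 6*(-1 + Q) = -6 + 6*Q)
K(N) = N²
a(V, g) = -3/2 + 3*g/2 (a(V, g) = (-6 + 6*g)/4 = (-6 + 6*g)*(¼) = -3/2 + 3*g/2)
-1349*a(4, K(4)) = -1349*(-3/2 + (3/2)*4²) = -1349*(-3/2 + (3/2)*16) = -1349*(-3/2 + 24) = -1349*45/2 = -60705/2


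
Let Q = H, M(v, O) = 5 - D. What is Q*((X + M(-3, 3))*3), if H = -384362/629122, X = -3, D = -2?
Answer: -2306172/314561 ≈ -7.3314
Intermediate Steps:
M(v, O) = 7 (M(v, O) = 5 - 1*(-2) = 5 + 2 = 7)
H = -192181/314561 (H = -384362*1/629122 = -192181/314561 ≈ -0.61095)
Q = -192181/314561 ≈ -0.61095
Q*((X + M(-3, 3))*3) = -192181*(-3 + 7)*3/314561 = -768724*3/314561 = -192181/314561*12 = -2306172/314561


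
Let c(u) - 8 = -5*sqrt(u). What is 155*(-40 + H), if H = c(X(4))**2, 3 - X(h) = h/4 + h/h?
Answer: -4805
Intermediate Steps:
X(h) = 2 - h/4 (X(h) = 3 - (h/4 + h/h) = 3 - (h*(1/4) + 1) = 3 - (h/4 + 1) = 3 - (1 + h/4) = 3 + (-1 - h/4) = 2 - h/4)
c(u) = 8 - 5*sqrt(u)
H = 9 (H = (8 - 5*sqrt(2 - 1/4*4))**2 = (8 - 5*sqrt(2 - 1))**2 = (8 - 5*sqrt(1))**2 = (8 - 5*1)**2 = (8 - 5)**2 = 3**2 = 9)
155*(-40 + H) = 155*(-40 + 9) = 155*(-31) = -4805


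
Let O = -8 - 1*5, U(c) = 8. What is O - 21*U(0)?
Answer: -181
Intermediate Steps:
O = -13 (O = -8 - 5 = -13)
O - 21*U(0) = -13 - 21*8 = -13 - 168 = -181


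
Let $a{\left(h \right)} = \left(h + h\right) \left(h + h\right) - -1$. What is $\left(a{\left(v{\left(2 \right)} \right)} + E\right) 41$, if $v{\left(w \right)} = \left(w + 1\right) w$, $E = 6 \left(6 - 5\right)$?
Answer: $6191$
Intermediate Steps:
$E = 6$ ($E = 6 \cdot 1 = 6$)
$v{\left(w \right)} = w \left(1 + w\right)$ ($v{\left(w \right)} = \left(1 + w\right) w = w \left(1 + w\right)$)
$a{\left(h \right)} = 1 + 4 h^{2}$ ($a{\left(h \right)} = 2 h 2 h + 1 = 4 h^{2} + 1 = 1 + 4 h^{2}$)
$\left(a{\left(v{\left(2 \right)} \right)} + E\right) 41 = \left(\left(1 + 4 \left(2 \left(1 + 2\right)\right)^{2}\right) + 6\right) 41 = \left(\left(1 + 4 \left(2 \cdot 3\right)^{2}\right) + 6\right) 41 = \left(\left(1 + 4 \cdot 6^{2}\right) + 6\right) 41 = \left(\left(1 + 4 \cdot 36\right) + 6\right) 41 = \left(\left(1 + 144\right) + 6\right) 41 = \left(145 + 6\right) 41 = 151 \cdot 41 = 6191$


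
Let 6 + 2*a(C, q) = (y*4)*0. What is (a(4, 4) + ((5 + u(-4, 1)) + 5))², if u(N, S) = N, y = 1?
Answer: 9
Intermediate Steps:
a(C, q) = -3 (a(C, q) = -3 + ((1*4)*0)/2 = -3 + (4*0)/2 = -3 + (½)*0 = -3 + 0 = -3)
(a(4, 4) + ((5 + u(-4, 1)) + 5))² = (-3 + ((5 - 4) + 5))² = (-3 + (1 + 5))² = (-3 + 6)² = 3² = 9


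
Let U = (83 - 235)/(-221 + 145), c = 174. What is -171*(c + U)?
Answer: -30096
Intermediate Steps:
U = 2 (U = -152/(-76) = -152*(-1/76) = 2)
-171*(c + U) = -171*(174 + 2) = -171*176 = -30096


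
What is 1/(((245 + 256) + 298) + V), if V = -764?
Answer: 1/35 ≈ 0.028571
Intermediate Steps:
1/(((245 + 256) + 298) + V) = 1/(((245 + 256) + 298) - 764) = 1/((501 + 298) - 764) = 1/(799 - 764) = 1/35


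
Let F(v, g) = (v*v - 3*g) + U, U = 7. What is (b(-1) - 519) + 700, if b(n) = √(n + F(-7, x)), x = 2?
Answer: 188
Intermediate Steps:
F(v, g) = 7 + v² - 3*g (F(v, g) = (v*v - 3*g) + 7 = (v² - 3*g) + 7 = 7 + v² - 3*g)
b(n) = √(50 + n) (b(n) = √(n + (7 + (-7)² - 3*2)) = √(n + (7 + 49 - 6)) = √(n + 50) = √(50 + n))
(b(-1) - 519) + 700 = (√(50 - 1) - 519) + 700 = (√49 - 519) + 700 = (7 - 519) + 700 = -512 + 700 = 188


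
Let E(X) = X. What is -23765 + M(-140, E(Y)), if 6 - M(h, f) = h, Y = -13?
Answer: -23619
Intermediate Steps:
M(h, f) = 6 - h
-23765 + M(-140, E(Y)) = -23765 + (6 - 1*(-140)) = -23765 + (6 + 140) = -23765 + 146 = -23619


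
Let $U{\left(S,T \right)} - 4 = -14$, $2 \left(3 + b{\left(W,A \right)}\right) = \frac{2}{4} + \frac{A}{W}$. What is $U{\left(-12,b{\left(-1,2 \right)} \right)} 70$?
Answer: $-700$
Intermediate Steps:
$b{\left(W,A \right)} = - \frac{11}{4} + \frac{A}{2 W}$ ($b{\left(W,A \right)} = -3 + \frac{\frac{2}{4} + \frac{A}{W}}{2} = -3 + \frac{2 \cdot \frac{1}{4} + \frac{A}{W}}{2} = -3 + \frac{\frac{1}{2} + \frac{A}{W}}{2} = -3 + \left(\frac{1}{4} + \frac{A}{2 W}\right) = - \frac{11}{4} + \frac{A}{2 W}$)
$U{\left(S,T \right)} = -10$ ($U{\left(S,T \right)} = 4 - 14 = -10$)
$U{\left(-12,b{\left(-1,2 \right)} \right)} 70 = \left(-10\right) 70 = -700$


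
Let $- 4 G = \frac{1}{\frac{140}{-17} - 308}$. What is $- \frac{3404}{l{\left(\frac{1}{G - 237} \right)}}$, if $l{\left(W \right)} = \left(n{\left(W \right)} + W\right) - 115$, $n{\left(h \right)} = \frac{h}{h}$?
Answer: $\frac{377135894}{12630753} \approx 29.859$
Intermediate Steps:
$G = \frac{17}{21504}$ ($G = - \frac{1}{4 \left(\frac{140}{-17} - 308\right)} = - \frac{1}{4 \left(140 \left(- \frac{1}{17}\right) - 308\right)} = - \frac{1}{4 \left(- \frac{140}{17} - 308\right)} = - \frac{1}{4 \left(- \frac{5376}{17}\right)} = \left(- \frac{1}{4}\right) \left(- \frac{17}{5376}\right) = \frac{17}{21504} \approx 0.00079055$)
$n{\left(h \right)} = 1$
$l{\left(W \right)} = -114 + W$ ($l{\left(W \right)} = \left(1 + W\right) - 115 = -114 + W$)
$- \frac{3404}{l{\left(\frac{1}{G - 237} \right)}} = - \frac{3404}{-114 + \frac{1}{\frac{17}{21504} - 237}} = - \frac{3404}{-114 + \frac{1}{- \frac{5096431}{21504}}} = - \frac{3404}{-114 - \frac{21504}{5096431}} = - \frac{3404}{- \frac{581014638}{5096431}} = \left(-3404\right) \left(- \frac{5096431}{581014638}\right) = \frac{377135894}{12630753}$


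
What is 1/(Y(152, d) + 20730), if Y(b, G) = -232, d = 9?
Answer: 1/20498 ≈ 4.8785e-5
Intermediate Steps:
1/(Y(152, d) + 20730) = 1/(-232 + 20730) = 1/20498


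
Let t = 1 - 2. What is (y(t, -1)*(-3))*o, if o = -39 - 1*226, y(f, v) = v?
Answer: -795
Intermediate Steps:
t = -1
o = -265 (o = -39 - 226 = -265)
(y(t, -1)*(-3))*o = -1*(-3)*(-265) = 3*(-265) = -795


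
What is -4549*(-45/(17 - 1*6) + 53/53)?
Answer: 154666/11 ≈ 14061.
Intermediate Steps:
-4549*(-45/(17 - 1*6) + 53/53) = -4549*(-45/(17 - 6) + 53*(1/53)) = -4549*(-45/11 + 1) = -4549*(-34/11) = 154666/11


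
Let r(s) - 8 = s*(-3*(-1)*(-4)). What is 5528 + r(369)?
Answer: 1108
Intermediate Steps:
r(s) = 8 - 12*s (r(s) = 8 + s*(-3*(-1)*(-4)) = 8 + s*(3*(-4)) = 8 + s*(-12) = 8 - 12*s)
5528 + r(369) = 5528 + (8 - 12*369) = 5528 + (8 - 4428) = 5528 - 4420 = 1108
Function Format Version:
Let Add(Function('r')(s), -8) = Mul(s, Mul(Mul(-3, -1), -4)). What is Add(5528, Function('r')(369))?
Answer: 1108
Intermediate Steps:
Function('r')(s) = Add(8, Mul(-12, s)) (Function('r')(s) = Add(8, Mul(s, Mul(Mul(-3, -1), -4))) = Add(8, Mul(s, Mul(3, -4))) = Add(8, Mul(s, -12)) = Add(8, Mul(-12, s)))
Add(5528, Function('r')(369)) = Add(5528, Add(8, Mul(-12, 369))) = Add(5528, Add(8, -4428)) = Add(5528, -4420) = 1108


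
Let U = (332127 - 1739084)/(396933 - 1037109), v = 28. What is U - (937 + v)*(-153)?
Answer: 94520192477/640176 ≈ 1.4765e+5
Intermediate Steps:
U = 1406957/640176 (U = -1406957/(-640176) = -1406957*(-1/640176) = 1406957/640176 ≈ 2.1978)
U - (937 + v)*(-153) = 1406957/640176 - (937 + 28)*(-153) = 1406957/640176 - 965*(-153) = 1406957/640176 - 1*(-147645) = 1406957/640176 + 147645 = 94520192477/640176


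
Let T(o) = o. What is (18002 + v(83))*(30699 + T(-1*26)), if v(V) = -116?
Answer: 548617278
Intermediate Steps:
(18002 + v(83))*(30699 + T(-1*26)) = (18002 - 116)*(30699 - 1*26) = 17886*(30699 - 26) = 17886*30673 = 548617278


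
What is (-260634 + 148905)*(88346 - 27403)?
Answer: -6809100447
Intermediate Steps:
(-260634 + 148905)*(88346 - 27403) = -111729*60943 = -6809100447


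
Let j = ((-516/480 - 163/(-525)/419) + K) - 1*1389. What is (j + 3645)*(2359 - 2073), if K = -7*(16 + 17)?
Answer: 509323746217/879900 ≈ 5.7884e+5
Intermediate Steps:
K = -231 (K = -7*33 = -231)
j = -2852766481/1759800 (j = ((-516/480 - 163/(-525)/419) - 231) - 1*1389 = ((-516*1/480 - 163*(-1/525)*(1/419)) - 231) - 1389 = ((-43/40 + (163/525)*(1/419)) - 231) - 1389 = ((-43/40 + 163/219975) - 231) - 1389 = (-1890481/1759800 - 231) - 1389 = -408404281/1759800 - 1389 = -2852766481/1759800 ≈ -1621.1)
(j + 3645)*(2359 - 2073) = (-2852766481/1759800 + 3645)*(2359 - 2073) = (3561704519/1759800)*286 = 509323746217/879900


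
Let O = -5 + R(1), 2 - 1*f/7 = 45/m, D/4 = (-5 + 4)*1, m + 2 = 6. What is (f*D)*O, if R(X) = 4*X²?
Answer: -259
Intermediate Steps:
m = 4 (m = -2 + 6 = 4)
D = -4 (D = 4*((-5 + 4)*1) = 4*(-1*1) = 4*(-1) = -4)
f = -259/4 (f = 14 - 315/4 = -259/4 ≈ -64.750)
O = -1 (O = -5 + 4*1² = -5 + 4*1 = -5 + 4 = -1)
(f*D)*O = -259/4*(-4)*(-1) = 259*(-1) = -259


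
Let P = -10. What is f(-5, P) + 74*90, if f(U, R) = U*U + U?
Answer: 6680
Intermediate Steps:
f(U, R) = U + U² (f(U, R) = U² + U = U + U²)
f(-5, P) + 74*90 = -5*(1 - 5) + 74*90 = -5*(-4) + 6660 = 20 + 6660 = 6680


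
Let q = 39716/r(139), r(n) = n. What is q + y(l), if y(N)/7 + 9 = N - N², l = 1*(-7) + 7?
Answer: 30959/139 ≈ 222.73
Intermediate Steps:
l = 0 (l = -7 + 7 = 0)
q = 39716/139 ≈ 285.73
y(N) = -63 - 7*N² + 7*N (y(N) = -63 + 7*(N - N²) = -63 + (-7*N² + 7*N) = -63 - 7*N² + 7*N)
q + y(l) = 39716/139 + (-63 - 7*0² + 7*0) = 39716/139 + (-63 - 7*0 + 0) = 39716/139 + (-63 + 0 + 0) = 39716/139 - 63 = 30959/139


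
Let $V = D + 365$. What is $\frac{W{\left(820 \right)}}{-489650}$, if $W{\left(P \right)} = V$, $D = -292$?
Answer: $- \frac{73}{489650} \approx -0.00014909$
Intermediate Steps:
$V = 73$ ($V = -292 + 365 = 73$)
$W{\left(P \right)} = 73$
$\frac{W{\left(820 \right)}}{-489650} = \frac{73}{-489650} = 73 \left(- \frac{1}{489650}\right) = - \frac{73}{489650}$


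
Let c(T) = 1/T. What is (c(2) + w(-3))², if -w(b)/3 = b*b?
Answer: 2809/4 ≈ 702.25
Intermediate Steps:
w(b) = -3*b² (w(b) = -3*b*b = -3*b²)
(c(2) + w(-3))² = (1/2 - 3*(-3)²)² = (½ - 3*9)² = (½ - 27)² = (-53/2)² = 2809/4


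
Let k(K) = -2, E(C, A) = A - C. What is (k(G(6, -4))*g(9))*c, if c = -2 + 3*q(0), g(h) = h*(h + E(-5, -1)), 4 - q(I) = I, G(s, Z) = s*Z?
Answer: -2340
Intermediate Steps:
G(s, Z) = Z*s
q(I) = 4 - I
g(h) = h*(4 + h) (g(h) = h*(h + (-1 - 1*(-5))) = h*(h + (-1 + 5)) = h*(h + 4) = h*(4 + h))
c = 10 (c = -2 + 3*(4 - 1*0) = -2 + 3*(4 + 0) = -2 + 3*4 = -2 + 12 = 10)
(k(G(6, -4))*g(9))*c = -18*(4 + 9)*10 = -18*13*10 = -2*117*10 = -234*10 = -2340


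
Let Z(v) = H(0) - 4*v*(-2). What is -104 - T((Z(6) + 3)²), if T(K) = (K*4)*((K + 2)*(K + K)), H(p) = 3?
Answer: -198495339368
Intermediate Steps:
Z(v) = 3 + 8*v (Z(v) = 3 - 4*v*(-2) = 3 + 8*v)
T(K) = 8*K²*(2 + K) (T(K) = (4*K)*((2 + K)*(2*K)) = (4*K)*(2*K*(2 + K)) = 8*K²*(2 + K))
-104 - T((Z(6) + 3)²) = -104 - 8*(((3 + 8*6) + 3)²)²*(2 + ((3 + 8*6) + 3)²) = -104 - 8*(((3 + 48) + 3)²)²*(2 + ((3 + 48) + 3)²) = -104 - 8*((51 + 3)²)²*(2 + (51 + 3)²) = -104 - 8*(54²)²*(2 + 54²) = -104 - 8*2916²*(2 + 2916) = -104 - 8*8503056*2918 = -104 - 1*198495339264 = -104 - 198495339264 = -198495339368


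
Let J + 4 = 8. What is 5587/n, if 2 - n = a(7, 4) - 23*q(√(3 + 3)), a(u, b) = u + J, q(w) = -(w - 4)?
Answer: 463721/3715 + 128501*√6/3715 ≈ 209.55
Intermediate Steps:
J = 4 (J = -4 + 8 = 4)
q(w) = 4 - w (q(w) = -(-4 + w) = 4 - w)
a(u, b) = 4 + u (a(u, b) = u + 4 = 4 + u)
n = 83 - 23*√6 (n = 2 - ((4 + 7) - 23*(4 - √(3 + 3))) = 2 - (11 - 23*(4 - √6)) = 2 - (11 + (-92 + 23*√6)) = 2 - (-81 + 23*√6) = 2 + (81 - 23*√6) = 83 - 23*√6 ≈ 26.662)
5587/n = 5587/(83 - 23*√6)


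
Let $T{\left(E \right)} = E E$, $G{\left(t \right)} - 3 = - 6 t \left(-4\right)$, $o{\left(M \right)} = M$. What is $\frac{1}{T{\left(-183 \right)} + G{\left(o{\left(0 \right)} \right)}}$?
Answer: $\frac{1}{33492} \approx 2.9858 \cdot 10^{-5}$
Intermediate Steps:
$G{\left(t \right)} = 3 + 24 t$ ($G{\left(t \right)} = 3 + - 6 t \left(-4\right) = 3 + 24 t$)
$T{\left(E \right)} = E^{2}$
$\frac{1}{T{\left(-183 \right)} + G{\left(o{\left(0 \right)} \right)}} = \frac{1}{\left(-183\right)^{2} + \left(3 + 24 \cdot 0\right)} = \frac{1}{33489 + \left(3 + 0\right)} = \frac{1}{33489 + 3} = \frac{1}{33492}$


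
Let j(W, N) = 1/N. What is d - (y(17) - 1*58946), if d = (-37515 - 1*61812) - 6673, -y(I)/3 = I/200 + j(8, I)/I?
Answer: -2719705861/57800 ≈ -47054.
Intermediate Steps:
y(I) = -3/I² - 3*I/200 (y(I) = -3*(I/200 + 1/(I*I)) = -3*(I*(1/200) + I⁻²) = -3*(I/200 + I⁻²) = -3*(I⁻² + I/200) = -3/I² - 3*I/200)
d = -106000 (d = (-37515 - 61812) - 6673 = -99327 - 6673 = -106000)
d - (y(17) - 1*58946) = -106000 - ((-3/17² - 3/200*17) - 1*58946) = -106000 - ((-3*1/289 - 51/200) - 58946) = -106000 - ((-3/289 - 51/200) - 58946) = -106000 - (-15339/57800 - 58946) = -106000 - 1*(-3407094139/57800) = -106000 + 3407094139/57800 = -2719705861/57800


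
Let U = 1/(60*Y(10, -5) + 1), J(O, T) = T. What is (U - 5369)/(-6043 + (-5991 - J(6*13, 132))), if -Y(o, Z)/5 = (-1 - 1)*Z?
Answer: 8050816/18242917 ≈ 0.44131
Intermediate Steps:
Y(o, Z) = 10*Z (Y(o, Z) = -5*(-1 - 1)*Z = -(-10)*Z = 10*Z)
U = -1/2999 (U = 1/(60*(10*(-5)) + 1) = 1/(60*(-50) + 1) = 1/(-3000 + 1) = 1/(-2999) = -1/2999 ≈ -0.00033344)
(U - 5369)/(-6043 + (-5991 - J(6*13, 132))) = (-1/2999 - 5369)/(-6043 + (-5991 - 1*132)) = -16101632/(2999*(-6043 + (-5991 - 132))) = -16101632/(2999*(-6043 - 6123)) = -16101632/2999/(-12166) = -16101632/2999*(-1/12166) = 8050816/18242917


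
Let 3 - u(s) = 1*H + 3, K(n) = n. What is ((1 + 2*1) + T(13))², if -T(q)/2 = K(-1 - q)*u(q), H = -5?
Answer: 20449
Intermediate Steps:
u(s) = 5 (u(s) = 3 - (1*(-5) + 3) = 3 - (-5 + 3) = 3 - 1*(-2) = 3 + 2 = 5)
T(q) = 10 + 10*q (T(q) = -2*(-1 - q)*5 = -2*(-5 - 5*q) = 10 + 10*q)
((1 + 2*1) + T(13))² = ((1 + 2*1) + (10 + 10*13))² = ((1 + 2) + (10 + 130))² = (3 + 140)² = 143² = 20449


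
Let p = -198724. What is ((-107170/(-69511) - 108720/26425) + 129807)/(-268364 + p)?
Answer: -315799244561/1136371388880 ≈ -0.27790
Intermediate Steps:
((-107170/(-69511) - 108720/26425) + 129807)/(-268364 + p) = ((-107170/(-69511) - 108720/26425) + 129807)/(-268364 - 198724) = ((-107170*(-1/69511) - 108720*1/26425) + 129807)/(-467088) = ((107170/69511 - 144/35) + 129807)*(-1/467088) = (-6258634/2432885 + 129807)*(-1/467088) = (315799244561/2432885)*(-1/467088) = -315799244561/1136371388880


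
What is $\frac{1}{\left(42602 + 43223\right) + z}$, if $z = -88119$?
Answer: $- \frac{1}{2294} \approx -0.00043592$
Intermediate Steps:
$\frac{1}{\left(42602 + 43223\right) + z} = \frac{1}{\left(42602 + 43223\right) - 88119} = \frac{1}{85825 - 88119} = \frac{1}{-2294} = - \frac{1}{2294}$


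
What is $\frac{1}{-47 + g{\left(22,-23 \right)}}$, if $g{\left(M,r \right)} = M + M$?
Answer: $- \frac{1}{3} \approx -0.33333$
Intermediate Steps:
$g{\left(M,r \right)} = 2 M$
$\frac{1}{-47 + g{\left(22,-23 \right)}} = \frac{1}{-47 + 2 \cdot 22} = \frac{1}{-47 + 44} = \frac{1}{-3} = - \frac{1}{3}$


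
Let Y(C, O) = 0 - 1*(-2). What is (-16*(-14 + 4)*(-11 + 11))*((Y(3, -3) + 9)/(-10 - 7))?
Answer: 0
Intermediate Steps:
Y(C, O) = 2 (Y(C, O) = 0 + 2 = 2)
(-16*(-14 + 4)*(-11 + 11))*((Y(3, -3) + 9)/(-10 - 7)) = (-16*(-14 + 4)*(-11 + 11))*((2 + 9)/(-10 - 7)) = (-(-160)*0)*(11/(-17)) = (-16*0)*(11*(-1/17)) = 0*(-11/17) = 0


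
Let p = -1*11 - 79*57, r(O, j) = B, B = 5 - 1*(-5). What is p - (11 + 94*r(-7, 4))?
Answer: -5465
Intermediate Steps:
B = 10 (B = 5 + 5 = 10)
r(O, j) = 10
p = -4514 (p = -11 - 4503 = -4514)
p - (11 + 94*r(-7, 4)) = -4514 - (11 + 94*10) = -4514 - (11 + 940) = -4514 - 1*951 = -4514 - 951 = -5465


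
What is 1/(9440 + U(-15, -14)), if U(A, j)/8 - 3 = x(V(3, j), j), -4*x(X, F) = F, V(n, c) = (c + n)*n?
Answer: 1/9492 ≈ 0.00010535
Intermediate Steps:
V(n, c) = n*(c + n)
x(X, F) = -F/4
U(A, j) = 24 - 2*j (U(A, j) = 24 + 8*(-j/4) = 24 - 2*j)
1/(9440 + U(-15, -14)) = 1/(9440 + (24 - 2*(-14))) = 1/(9440 + (24 + 28)) = 1/(9440 + 52) = 1/9492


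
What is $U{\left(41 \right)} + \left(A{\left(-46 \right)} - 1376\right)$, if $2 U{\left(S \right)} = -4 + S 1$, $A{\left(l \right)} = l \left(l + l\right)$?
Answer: $\frac{5749}{2} \approx 2874.5$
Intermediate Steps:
$A{\left(l \right)} = 2 l^{2}$ ($A{\left(l \right)} = l 2 l = 2 l^{2}$)
$U{\left(S \right)} = -2 + \frac{S}{2}$ ($U{\left(S \right)} = \frac{-4 + S 1}{2} = \frac{-4 + S}{2} = -2 + \frac{S}{2}$)
$U{\left(41 \right)} + \left(A{\left(-46 \right)} - 1376\right) = \left(-2 + \frac{1}{2} \cdot 41\right) + \left(2 \left(-46\right)^{2} - 1376\right) = \left(-2 + \frac{41}{2}\right) + \left(2 \cdot 2116 - 1376\right) = \frac{37}{2} + \left(4232 - 1376\right) = \frac{37}{2} + 2856 = \frac{5749}{2}$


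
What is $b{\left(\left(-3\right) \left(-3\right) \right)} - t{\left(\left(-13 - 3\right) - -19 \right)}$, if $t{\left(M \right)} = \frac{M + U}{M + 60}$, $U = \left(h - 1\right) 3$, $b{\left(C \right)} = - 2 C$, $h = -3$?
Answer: $- \frac{125}{7} \approx -17.857$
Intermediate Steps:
$U = -12$ ($U = \left(-3 - 1\right) 3 = \left(-4\right) 3 = -12$)
$t{\left(M \right)} = \frac{-12 + M}{60 + M}$ ($t{\left(M \right)} = \frac{M - 12}{M + 60} = \frac{-12 + M}{60 + M}$)
$b{\left(\left(-3\right) \left(-3\right) \right)} - t{\left(\left(-13 - 3\right) - -19 \right)} = - 2 \left(\left(-3\right) \left(-3\right)\right) - \frac{-12 - -3}{60 - -3} = \left(-2\right) 9 - \frac{-12 + \left(-16 + 19\right)}{60 + \left(-16 + 19\right)} = -18 - \frac{-12 + 3}{60 + 3} = -18 - \frac{1}{63} \left(-9\right) = -18 - - \frac{1}{7} = -18 + \frac{1}{7} = - \frac{125}{7}$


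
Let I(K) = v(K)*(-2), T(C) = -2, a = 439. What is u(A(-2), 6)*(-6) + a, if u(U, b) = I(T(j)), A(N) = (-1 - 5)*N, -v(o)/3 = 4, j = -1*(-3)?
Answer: 295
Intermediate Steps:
j = 3
v(o) = -12 (v(o) = -3*4 = -12)
I(K) = 24 (I(K) = -12*(-2) = 24)
A(N) = -6*N
u(U, b) = 24
u(A(-2), 6)*(-6) + a = 24*(-6) + 439 = -144 + 439 = 295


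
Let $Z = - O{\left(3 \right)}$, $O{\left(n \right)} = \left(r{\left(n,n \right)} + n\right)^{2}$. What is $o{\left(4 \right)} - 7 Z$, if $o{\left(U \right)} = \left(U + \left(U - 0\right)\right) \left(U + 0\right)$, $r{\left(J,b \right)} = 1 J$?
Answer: $284$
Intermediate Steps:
$r{\left(J,b \right)} = J$
$O{\left(n \right)} = 4 n^{2}$ ($O{\left(n \right)} = \left(n + n\right)^{2} = \left(2 n\right)^{2} = 4 n^{2}$)
$Z = -36$ ($Z = - 4 \cdot 3^{2} = - 4 \cdot 9 = \left(-1\right) 36 = -36$)
$o{\left(U \right)} = 2 U^{2}$ ($o{\left(U \right)} = \left(U + \left(U + 0\right)\right) U = \left(U + U\right) U = 2 U U = 2 U^{2}$)
$o{\left(4 \right)} - 7 Z = 2 \cdot 4^{2} - -252 = 2 \cdot 16 + 252 = 32 + 252 = 284$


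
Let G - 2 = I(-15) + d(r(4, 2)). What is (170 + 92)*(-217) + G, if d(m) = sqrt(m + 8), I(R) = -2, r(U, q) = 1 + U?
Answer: -56854 + sqrt(13) ≈ -56850.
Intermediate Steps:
d(m) = sqrt(8 + m)
G = sqrt(13) (G = 2 + (-2 + sqrt(8 + (1 + 4))) = 2 + (-2 + sqrt(8 + 5)) = 2 + (-2 + sqrt(13)) = sqrt(13) ≈ 3.6056)
(170 + 92)*(-217) + G = (170 + 92)*(-217) + sqrt(13) = 262*(-217) + sqrt(13) = -56854 + sqrt(13)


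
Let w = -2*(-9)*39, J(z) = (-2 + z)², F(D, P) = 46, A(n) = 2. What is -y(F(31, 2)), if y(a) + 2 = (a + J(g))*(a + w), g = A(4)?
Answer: -34406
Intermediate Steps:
g = 2
w = 702 (w = 18*39 = 702)
y(a) = -2 + a*(702 + a) (y(a) = -2 + (a + (-2 + 2)²)*(a + 702) = -2 + (a + 0²)*(702 + a) = -2 + (a + 0)*(702 + a) = -2 + a*(702 + a))
-y(F(31, 2)) = -(-2 + 46² + 702*46) = -(-2 + 2116 + 32292) = -1*34406 = -34406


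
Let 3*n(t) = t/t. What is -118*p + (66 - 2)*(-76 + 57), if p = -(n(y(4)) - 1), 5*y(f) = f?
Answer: -3884/3 ≈ -1294.7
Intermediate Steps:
y(f) = f/5
n(t) = ⅓ (n(t) = (t/t)/3 = (⅓)*1 = ⅓)
p = ⅔ (p = -(⅓ - 1) = -1*(-⅔) = ⅔ ≈ 0.66667)
-118*p + (66 - 2)*(-76 + 57) = -118*⅔ + (66 - 2)*(-76 + 57) = -236/3 + 64*(-19) = -236/3 - 1216 = -3884/3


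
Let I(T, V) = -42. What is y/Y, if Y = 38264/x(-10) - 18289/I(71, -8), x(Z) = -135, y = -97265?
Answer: -183830850/287309 ≈ -639.84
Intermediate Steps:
Y = 287309/1890 (Y = 38264/(-135) - 18289/(-42) = 38264*(-1/135) - 18289*(-1/42) = -38264/135 + 18289/42 = 287309/1890 ≈ 152.02)
y/Y = -97265/287309/1890 = -97265*1890/287309 = -183830850/287309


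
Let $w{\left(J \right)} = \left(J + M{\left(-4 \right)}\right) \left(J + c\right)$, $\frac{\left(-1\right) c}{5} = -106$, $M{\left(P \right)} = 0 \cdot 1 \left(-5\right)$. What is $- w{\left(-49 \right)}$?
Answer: $23569$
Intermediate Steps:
$M{\left(P \right)} = 0$ ($M{\left(P \right)} = 0 \left(-5\right) = 0$)
$c = 530$ ($c = \left(-5\right) \left(-106\right) = 530$)
$w{\left(J \right)} = J \left(530 + J\right)$ ($w{\left(J \right)} = \left(J + 0\right) \left(J + 530\right) = J \left(530 + J\right)$)
$- w{\left(-49 \right)} = - \left(-49\right) \left(530 - 49\right) = - \left(-49\right) 481 = \left(-1\right) \left(-23569\right) = 23569$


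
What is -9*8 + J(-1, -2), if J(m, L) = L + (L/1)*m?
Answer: -72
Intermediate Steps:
J(m, L) = L + L*m (J(m, L) = L + (L*1)*m = L + L*m)
-9*8 + J(-1, -2) = -9*8 - 2*(1 - 1) = -72 - 2*0 = -72 + 0 = -72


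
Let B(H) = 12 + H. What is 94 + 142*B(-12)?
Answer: 94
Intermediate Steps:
94 + 142*B(-12) = 94 + 142*(12 - 12) = 94 + 142*0 = 94 + 0 = 94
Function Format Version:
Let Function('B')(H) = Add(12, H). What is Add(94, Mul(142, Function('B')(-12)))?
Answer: 94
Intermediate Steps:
Add(94, Mul(142, Function('B')(-12))) = Add(94, Mul(142, Add(12, -12))) = Add(94, Mul(142, 0)) = Add(94, 0) = 94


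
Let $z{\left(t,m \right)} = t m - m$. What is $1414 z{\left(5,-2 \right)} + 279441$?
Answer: $268129$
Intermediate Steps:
$z{\left(t,m \right)} = - m + m t$ ($z{\left(t,m \right)} = m t - m = - m + m t$)
$1414 z{\left(5,-2 \right)} + 279441 = 1414 \left(- 2 \left(-1 + 5\right)\right) + 279441 = 1414 \left(\left(-2\right) 4\right) + 279441 = 1414 \left(-8\right) + 279441 = -11312 + 279441 = 268129$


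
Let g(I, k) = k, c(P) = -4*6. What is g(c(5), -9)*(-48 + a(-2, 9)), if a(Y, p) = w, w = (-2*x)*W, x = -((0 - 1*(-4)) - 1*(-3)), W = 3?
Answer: 54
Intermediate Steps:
c(P) = -24
x = -7 (x = -((0 + 4) + 3) = -(4 + 3) = -1*7 = -7)
w = 42 (w = -2*(-7)*3 = 14*3 = 42)
a(Y, p) = 42
g(c(5), -9)*(-48 + a(-2, 9)) = -9*(-48 + 42) = -9*(-6) = 54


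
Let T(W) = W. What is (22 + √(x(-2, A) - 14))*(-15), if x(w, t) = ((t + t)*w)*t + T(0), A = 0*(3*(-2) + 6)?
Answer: -330 - 15*I*√14 ≈ -330.0 - 56.125*I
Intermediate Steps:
A = 0 (A = 0*(-6 + 6) = 0*0 = 0)
x(w, t) = 2*w*t² (x(w, t) = ((t + t)*w)*t + 0 = ((2*t)*w)*t + 0 = (2*t*w)*t + 0 = 2*w*t² + 0 = 2*w*t²)
(22 + √(x(-2, A) - 14))*(-15) = (22 + √(2*(-2)*0² - 14))*(-15) = (22 + √(2*(-2)*0 - 14))*(-15) = (22 + √(0 - 14))*(-15) = (22 + √(-14))*(-15) = (22 + I*√14)*(-15) = -330 - 15*I*√14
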